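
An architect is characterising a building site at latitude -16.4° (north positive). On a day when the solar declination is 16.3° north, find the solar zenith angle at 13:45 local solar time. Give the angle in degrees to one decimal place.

41.7°

Hour angle H = 15° × (13.75 − 12) = 26.25°.
With φ = -16.4°, δ = 16.3°, H = 26.25°: sin φ sin δ = -0.0792, cos φ cos δ cos H = 0.8258, so cos θ_z = 0.7466.
θ_z = arccos(0.7466) = 41.70°.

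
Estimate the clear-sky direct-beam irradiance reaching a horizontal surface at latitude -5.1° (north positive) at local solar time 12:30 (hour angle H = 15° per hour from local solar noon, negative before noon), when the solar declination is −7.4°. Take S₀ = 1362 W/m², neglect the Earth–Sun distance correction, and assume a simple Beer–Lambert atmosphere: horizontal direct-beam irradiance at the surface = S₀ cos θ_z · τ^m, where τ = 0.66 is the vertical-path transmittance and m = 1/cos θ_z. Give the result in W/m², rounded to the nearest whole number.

Hour angle H = 15° × (12.5 − 12) = 7.50°.
cos θ_z = sin(-5.1°) sin(-7.4°) + cos(-5.1°) cos(-7.4°) cos(7.50°) = 0.0114 + 0.9793 = 0.9907.
Air mass m = 1/cos θ_z = 1/0.9907 = 1.009; τ^m = 0.66^1.009 = 0.6575.
Surface direct beam = 1362 × 0.9907 × 0.6575 = 887.19 W/m².

887 W/m²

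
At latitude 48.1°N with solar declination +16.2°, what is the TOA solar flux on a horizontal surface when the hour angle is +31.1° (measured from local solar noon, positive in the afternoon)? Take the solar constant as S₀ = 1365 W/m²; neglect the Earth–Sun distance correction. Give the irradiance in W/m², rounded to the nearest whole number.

1033 W/m²

cos θ_z = sin(48.1°) sin(16.2°) + cos(48.1°) cos(16.2°) cos(31.10°) = 0.2077 + 0.5491 = 0.7568.
Top-of-atmosphere irradiance = S₀ cos θ_z = 1365 × 0.7568 = 1033.03 W/m².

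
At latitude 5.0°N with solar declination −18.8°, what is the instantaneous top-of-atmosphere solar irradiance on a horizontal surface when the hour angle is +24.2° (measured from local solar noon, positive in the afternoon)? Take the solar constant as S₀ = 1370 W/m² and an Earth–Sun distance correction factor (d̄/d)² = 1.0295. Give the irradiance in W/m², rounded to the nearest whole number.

1174 W/m²

With φ = 5.0°, δ = -18.8°, H = 24.20°: sin φ sin δ = -0.0281, cos φ cos δ cos H = 0.8602, so cos θ_z = 0.8321.
Top-of-atmosphere irradiance = S₀ (d̄/d)² cos θ_z = 1370 × 1.0295 × 0.8321 = 1173.61 W/m².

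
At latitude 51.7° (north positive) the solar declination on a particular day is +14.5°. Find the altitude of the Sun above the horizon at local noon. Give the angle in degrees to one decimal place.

At local solar noon the hour angle is zero, so the elevation is 90° − |φ − δ| = 90° − |51.7° − (14.5°)| = 90° − 37.2° = 52.8°.

52.8°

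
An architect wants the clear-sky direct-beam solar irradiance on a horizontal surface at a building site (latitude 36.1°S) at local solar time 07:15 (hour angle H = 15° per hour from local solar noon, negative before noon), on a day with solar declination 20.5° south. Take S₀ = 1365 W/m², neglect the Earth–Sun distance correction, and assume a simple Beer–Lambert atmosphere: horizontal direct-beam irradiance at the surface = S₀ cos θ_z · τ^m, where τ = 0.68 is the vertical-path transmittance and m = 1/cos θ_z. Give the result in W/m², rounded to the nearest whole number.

Hour angle H = 15° × (7.25 − 12) = -71.25°.
With φ = -36.1°, δ = -20.5°, H = -71.25°: sin φ sin δ = 0.2063, cos φ cos δ cos H = 0.2433, so cos θ_z = 0.4496.
Air mass m = 1/cos θ_z = 1/0.4496 = 2.224; τ^m = 0.68^2.224 = 0.4241.
Surface direct beam = 1365 × 0.4496 × 0.4241 = 260.27 W/m².

260 W/m²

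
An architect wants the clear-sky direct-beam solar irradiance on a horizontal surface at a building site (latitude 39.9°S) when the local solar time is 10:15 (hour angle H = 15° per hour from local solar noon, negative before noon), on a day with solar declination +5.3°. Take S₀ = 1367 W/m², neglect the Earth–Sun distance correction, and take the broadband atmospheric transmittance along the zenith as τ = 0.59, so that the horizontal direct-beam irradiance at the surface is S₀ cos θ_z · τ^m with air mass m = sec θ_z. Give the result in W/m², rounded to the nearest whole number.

Hour angle H = 15° × (10.25 − 12) = -26.25°.
cos θ_z = sin(-39.9°) sin(5.3°) + cos(-39.9°) cos(5.3°) cos(-26.25°) = -0.0593 + 0.6851 = 0.6258.
Air mass m = 1/cos θ_z = 1/0.6258 = 1.598; τ^m = 0.59^1.598 = 0.4303.
Surface direct beam = 1367 × 0.6258 × 0.4303 = 368.11 W/m².

368 W/m²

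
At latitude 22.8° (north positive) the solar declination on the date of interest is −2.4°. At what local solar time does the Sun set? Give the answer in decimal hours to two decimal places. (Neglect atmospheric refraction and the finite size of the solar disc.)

17.93 h

cos H_s = −tan(22.8°) · tan(-2.4°) = 0.0176, so H_s = arccos(0.0176) = 88.99°.
Sunset is at 12 + H_s/15 = 12 + 5.933 = 17.933 h local solar time.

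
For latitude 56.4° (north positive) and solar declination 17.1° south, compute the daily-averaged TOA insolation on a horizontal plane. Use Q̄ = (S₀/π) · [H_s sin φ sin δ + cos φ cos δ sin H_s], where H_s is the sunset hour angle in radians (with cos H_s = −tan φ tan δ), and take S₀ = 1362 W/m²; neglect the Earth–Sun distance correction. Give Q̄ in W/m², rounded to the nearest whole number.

cos H_s = −tan(56.4°) · tan(-17.1°) = 0.4630, so H_s = arccos(0.4630) = 62.42°. In radians, H_s = 1.0894.
H_s sin φ sin δ = 1.0894 × 0.8329 × -0.2940 = -0.2668.
cos φ cos δ sin H_s = 0.5534 × 0.9558 × 0.8863 = 0.4688.
Q̄ = (1362/π) × (-0.2668 + 0.4688) = 433.54 × 0.2020 = 87.58 W/m².

88 W/m²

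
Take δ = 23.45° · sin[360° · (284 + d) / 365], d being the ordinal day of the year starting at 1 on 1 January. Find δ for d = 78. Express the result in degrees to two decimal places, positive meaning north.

360 × (284 + 78) / 365 = 357.041°; sin(357.041°) = -0.0516.
δ = 23.45 × -0.0516 = -1.210° ≈ -1.21°.

-1.21°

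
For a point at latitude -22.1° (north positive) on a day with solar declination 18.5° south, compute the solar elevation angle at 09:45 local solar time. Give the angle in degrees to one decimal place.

Hour angle H = 15° × (9.75 − 12) = -33.75°.
cos θ_z = sin φ sin δ + cos φ cos δ cos H = (-0.3762)(-0.3173) + (0.9265)(0.9483)(0.8315) = 0.8499.
θ_z = arccos(0.8499) = 31.80°, so the elevation is 90° − 31.80° = 58.20°.

58.2°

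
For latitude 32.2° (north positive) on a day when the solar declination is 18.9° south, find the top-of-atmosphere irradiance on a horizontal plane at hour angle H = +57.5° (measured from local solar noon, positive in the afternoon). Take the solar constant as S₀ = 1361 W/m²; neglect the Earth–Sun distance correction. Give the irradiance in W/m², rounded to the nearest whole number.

cos θ_z = sin φ sin δ + cos φ cos δ cos H = (0.5329)(-0.3239) + (0.8462)(0.9461)(0.5373) = 0.2576.
Top-of-atmosphere irradiance = S₀ cos θ_z = 1361 × 0.2576 = 350.59 W/m².

351 W/m²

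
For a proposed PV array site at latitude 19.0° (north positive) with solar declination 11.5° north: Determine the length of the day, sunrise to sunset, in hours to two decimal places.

cos H_s = −tan(19.0°) · tan(11.5°) = -0.0701, so H_s = arccos(-0.0701) = 94.02°.
Day length = 2 H_s / 15° h⁻¹ = 188.04° / 15 = 12.536 h.

12.54 hours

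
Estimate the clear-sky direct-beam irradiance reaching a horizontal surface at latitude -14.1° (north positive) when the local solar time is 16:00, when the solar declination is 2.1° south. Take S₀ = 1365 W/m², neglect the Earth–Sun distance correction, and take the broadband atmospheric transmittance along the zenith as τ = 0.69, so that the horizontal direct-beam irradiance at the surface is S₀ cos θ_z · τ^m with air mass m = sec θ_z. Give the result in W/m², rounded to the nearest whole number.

Hour angle H = 15° × (16 − 12) = 60.00°.
cos θ_z = sin φ sin δ + cos φ cos δ cos H = (-0.2436)(-0.0366) + (0.9699)(0.9993)(0.5000) = 0.4935.
Air mass m = 1/cos θ_z = 1/0.4935 = 2.026; τ^m = 0.69^2.026 = 0.4715.
Surface direct beam = 1365 × 0.4935 × 0.4715 = 317.62 W/m².

318 W/m²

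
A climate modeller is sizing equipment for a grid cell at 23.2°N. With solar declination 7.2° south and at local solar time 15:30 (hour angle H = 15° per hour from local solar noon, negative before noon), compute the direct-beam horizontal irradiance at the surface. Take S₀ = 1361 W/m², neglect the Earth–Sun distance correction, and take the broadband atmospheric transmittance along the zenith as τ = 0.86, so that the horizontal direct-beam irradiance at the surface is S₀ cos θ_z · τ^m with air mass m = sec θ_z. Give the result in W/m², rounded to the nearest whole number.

Hour angle H = 15° × (15.5 − 12) = 52.50°.
cos θ_z = sin φ sin δ + cos φ cos δ cos H = (0.3939)(-0.1253) + (0.9191)(0.9921)(0.6088) = 0.5058.
Air mass m = 1/cos θ_z = 1/0.5058 = 1.977; τ^m = 0.86^1.977 = 0.7422.
Surface direct beam = 1361 × 0.5058 × 0.7422 = 510.93 W/m².

511 W/m²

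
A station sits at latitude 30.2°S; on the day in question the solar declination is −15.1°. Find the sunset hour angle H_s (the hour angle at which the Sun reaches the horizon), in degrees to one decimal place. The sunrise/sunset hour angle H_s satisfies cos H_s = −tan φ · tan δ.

99.0°

cos H_s = −tan(-30.2°) · tan(-15.1°) = -0.1570, so H_s = arccos(-0.1570) = 99.03°.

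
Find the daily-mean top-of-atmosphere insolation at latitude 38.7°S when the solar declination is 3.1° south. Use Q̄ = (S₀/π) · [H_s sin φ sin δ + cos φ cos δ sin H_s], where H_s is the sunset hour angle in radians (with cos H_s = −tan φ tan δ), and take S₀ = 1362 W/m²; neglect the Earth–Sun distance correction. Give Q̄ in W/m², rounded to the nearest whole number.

−tan φ tan δ = −(-0.8012)(-0.0542) = -0.0434; H_s = arccos(-0.0434) = 92.49°. In radians, H_s = 1.6143.
H_s sin φ sin δ = 1.6143 × -0.6252 × -0.0541 = 0.0546.
cos φ cos δ sin H_s = 0.7804 × 0.9985 × 0.9991 = 0.7785.
Q̄ = (1362/π) × (0.0546 + 0.7785) = 433.54 × 0.8331 = 361.18 W/m².

361 W/m²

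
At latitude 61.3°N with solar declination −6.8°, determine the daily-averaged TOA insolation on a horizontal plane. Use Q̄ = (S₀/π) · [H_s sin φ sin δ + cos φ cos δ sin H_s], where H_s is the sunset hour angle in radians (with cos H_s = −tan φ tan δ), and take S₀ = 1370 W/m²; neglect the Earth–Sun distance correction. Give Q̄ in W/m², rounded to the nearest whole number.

−tan φ tan δ = −(1.8265)(-0.1192) = 0.2177; H_s = arccos(0.2177) = 77.43°. In radians, H_s = 1.3514.
H_s sin φ sin δ = 1.3514 × 0.8771 × -0.1184 = -0.1403.
cos φ cos δ sin H_s = 0.4802 × 0.9930 × 0.9760 = 0.4654.
Q̄ = (1370/π) × (-0.1403 + 0.4654) = 436.08 × 0.3251 = 141.77 W/m².

142 W/m²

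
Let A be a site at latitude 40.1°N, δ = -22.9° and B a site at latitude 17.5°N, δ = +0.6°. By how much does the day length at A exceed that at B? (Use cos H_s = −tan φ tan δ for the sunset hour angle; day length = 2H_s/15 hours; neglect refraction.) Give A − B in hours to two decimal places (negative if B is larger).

-2.80 h

A: H_s = arccos(−tan 40.1° · tan -22.9°) = 69.16°, so 2H_s/15 = 9.2213 h.
B: H_s = arccos(−tan 17.5° · tan 0.6°) = 90.19°, so 2H_s/15 = 12.0253 h.
A − B = 9.2213 − 12.0253 = -2.8040 h.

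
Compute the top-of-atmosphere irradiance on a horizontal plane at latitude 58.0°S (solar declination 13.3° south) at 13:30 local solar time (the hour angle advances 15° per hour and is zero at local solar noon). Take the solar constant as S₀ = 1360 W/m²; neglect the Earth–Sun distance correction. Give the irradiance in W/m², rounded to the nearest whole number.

Hour angle H = 15° × (13.5 − 12) = 22.50°.
cos θ_z = sin(-58.0°) sin(-13.3°) + cos(-58.0°) cos(-13.3°) cos(22.50°) = 0.1951 + 0.4765 = 0.6716.
Top-of-atmosphere irradiance = S₀ cos θ_z = 1360 × 0.6716 = 913.38 W/m².

913 W/m²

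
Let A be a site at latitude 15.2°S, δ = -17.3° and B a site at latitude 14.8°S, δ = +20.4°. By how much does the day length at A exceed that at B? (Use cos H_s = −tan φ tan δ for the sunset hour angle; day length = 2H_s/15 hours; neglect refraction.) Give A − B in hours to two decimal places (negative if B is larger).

+1.40 h

A: H_s = arccos(−tan -15.2° · tan -17.3°) = 94.85°, so 2H_s/15 = 12.6467 h.
B: H_s = arccos(−tan -14.8° · tan 20.4°) = 84.36°, so 2H_s/15 = 11.2480 h.
A − B = 12.6467 − 11.2480 = 1.3987 h.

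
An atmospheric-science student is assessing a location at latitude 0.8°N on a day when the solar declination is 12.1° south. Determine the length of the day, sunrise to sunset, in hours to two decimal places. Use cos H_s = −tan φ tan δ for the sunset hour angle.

11.98 hours

cos H_s = −tan(0.8°) · tan(-12.1°) = 0.0030, so H_s = arccos(0.0030) = 89.83°.
Day length = 2 H_s / 15° h⁻¹ = 179.66° / 15 = 11.977 h.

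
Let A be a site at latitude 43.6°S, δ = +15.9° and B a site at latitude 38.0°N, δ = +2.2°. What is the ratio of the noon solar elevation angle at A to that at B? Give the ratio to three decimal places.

A: 90° − |-43.6 − (15.9)| = 30.50°.
B: 90° − |38.0 − (2.2)| = 54.20°.
Ratio A/B = 30.5000 / 54.2000 = 0.5627.

0.563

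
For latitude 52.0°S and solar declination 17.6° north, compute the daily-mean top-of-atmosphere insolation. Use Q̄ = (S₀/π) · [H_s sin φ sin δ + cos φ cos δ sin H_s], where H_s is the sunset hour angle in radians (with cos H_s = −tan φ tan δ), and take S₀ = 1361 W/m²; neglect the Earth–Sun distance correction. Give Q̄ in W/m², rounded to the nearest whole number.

113 W/m²

The sunset hour angle satisfies cos H_s = −tan φ tan δ = 0.4060, giving H_s = 66.05°. In radians, H_s = 1.1528.
H_s sin φ sin δ = 1.1528 × -0.7880 × 0.3024 = -0.2747.
cos φ cos δ sin H_s = 0.6157 × 0.9532 × 0.9139 = 0.5364.
Q̄ = (1361/π) × (-0.2747 + 0.5364) = 433.22 × 0.2617 = 113.37 W/m².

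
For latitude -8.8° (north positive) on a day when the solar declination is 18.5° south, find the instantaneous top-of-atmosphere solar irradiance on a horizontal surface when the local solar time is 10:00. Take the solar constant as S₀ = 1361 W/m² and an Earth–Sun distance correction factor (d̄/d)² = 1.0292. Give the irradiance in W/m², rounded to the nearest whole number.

1205 W/m²

Hour angle H = 15° × (10 − 12) = -30.00°.
cos θ_z = sin(-8.8°) sin(-18.5°) + cos(-8.8°) cos(-18.5°) cos(-30.00°) = 0.0485 + 0.8116 = 0.8601.
Top-of-atmosphere irradiance = S₀ (d̄/d)² cos θ_z = 1361 × 1.0292 × 0.8601 = 1204.78 W/m².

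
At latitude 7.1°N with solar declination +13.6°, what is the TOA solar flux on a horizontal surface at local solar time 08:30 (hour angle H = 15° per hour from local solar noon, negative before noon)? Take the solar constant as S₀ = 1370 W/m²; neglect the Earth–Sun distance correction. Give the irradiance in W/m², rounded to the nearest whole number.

844 W/m²

Hour angle H = 15° × (8.5 − 12) = -52.50°.
cos θ_z = sin(7.1°) sin(13.6°) + cos(7.1°) cos(13.6°) cos(-52.50°) = 0.0291 + 0.5872 = 0.6163.
Top-of-atmosphere irradiance = S₀ cos θ_z = 1370 × 0.6163 = 844.33 W/m².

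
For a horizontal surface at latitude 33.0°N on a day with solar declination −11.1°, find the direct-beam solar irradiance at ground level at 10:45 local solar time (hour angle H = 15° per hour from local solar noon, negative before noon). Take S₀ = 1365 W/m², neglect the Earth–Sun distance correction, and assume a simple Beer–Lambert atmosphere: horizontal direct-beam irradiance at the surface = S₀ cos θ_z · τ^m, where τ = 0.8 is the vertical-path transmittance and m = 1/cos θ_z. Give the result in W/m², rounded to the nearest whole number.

661 W/m²

Hour angle H = 15° × (10.75 − 12) = -18.75°.
cos θ_z = sin φ sin δ + cos φ cos δ cos H = (0.5446)(-0.1925) + (0.8387)(0.9813)(0.9469) = 0.6745.
Air mass m = 1/cos θ_z = 1/0.6745 = 1.483; τ^m = 0.8^1.483 = 0.7183.
Surface direct beam = 1365 × 0.6745 × 0.7183 = 661.33 W/m².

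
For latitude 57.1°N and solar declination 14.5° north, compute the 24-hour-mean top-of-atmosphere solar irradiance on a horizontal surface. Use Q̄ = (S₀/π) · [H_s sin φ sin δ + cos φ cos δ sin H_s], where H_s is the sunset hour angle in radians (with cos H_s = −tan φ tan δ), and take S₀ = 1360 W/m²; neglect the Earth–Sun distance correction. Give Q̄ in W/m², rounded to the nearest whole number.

cos H_s = −tan(57.1°) · tan(14.5°) = -0.3998, so H_s = arccos(-0.3998) = 113.57°. In radians, H_s = 1.9822.
H_s sin φ sin δ = 1.9822 × 0.8396 × 0.2504 = 0.4167.
cos φ cos δ sin H_s = 0.5432 × 0.9681 × 0.9166 = 0.4820.
Q̄ = (1360/π) × (0.4167 + 0.4820) = 432.90 × 0.8987 = 389.05 W/m².

389 W/m²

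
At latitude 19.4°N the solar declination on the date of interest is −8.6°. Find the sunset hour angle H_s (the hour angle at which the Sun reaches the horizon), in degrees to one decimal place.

86.9°

−tan φ tan δ = −(0.3522)(-0.1512) = 0.0533; H_s = arccos(0.0533) = 86.94°.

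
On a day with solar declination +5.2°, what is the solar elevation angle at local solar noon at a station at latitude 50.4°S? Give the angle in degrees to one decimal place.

34.4°

At local solar noon the hour angle is zero, so the elevation is 90° − |φ − δ| = 90° − |-50.4° − (5.2°)| = 90° − 55.6° = 34.4°.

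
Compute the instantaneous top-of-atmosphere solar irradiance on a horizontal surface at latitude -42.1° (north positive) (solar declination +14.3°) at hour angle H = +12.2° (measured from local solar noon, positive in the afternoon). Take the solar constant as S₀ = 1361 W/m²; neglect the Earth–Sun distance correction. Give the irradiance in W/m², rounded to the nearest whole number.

731 W/m²

With φ = -42.1°, δ = 14.3°, H = 12.20°: sin φ sin δ = -0.1656, cos φ cos δ cos H = 0.7027, so cos θ_z = 0.5371.
Top-of-atmosphere irradiance = S₀ cos θ_z = 1361 × 0.5371 = 730.99 W/m².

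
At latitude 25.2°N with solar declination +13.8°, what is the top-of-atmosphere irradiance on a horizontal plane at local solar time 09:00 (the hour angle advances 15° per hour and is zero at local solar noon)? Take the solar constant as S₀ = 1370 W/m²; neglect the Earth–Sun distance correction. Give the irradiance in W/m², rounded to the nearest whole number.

990 W/m²

Hour angle H = 15° × (9 − 12) = -45.00°.
cos θ_z = sin φ sin δ + cos φ cos δ cos H = (0.4258)(0.2385) + (0.9048)(0.9711)(0.7071) = 0.7228.
Top-of-atmosphere irradiance = S₀ cos θ_z = 1370 × 0.7228 = 990.24 W/m².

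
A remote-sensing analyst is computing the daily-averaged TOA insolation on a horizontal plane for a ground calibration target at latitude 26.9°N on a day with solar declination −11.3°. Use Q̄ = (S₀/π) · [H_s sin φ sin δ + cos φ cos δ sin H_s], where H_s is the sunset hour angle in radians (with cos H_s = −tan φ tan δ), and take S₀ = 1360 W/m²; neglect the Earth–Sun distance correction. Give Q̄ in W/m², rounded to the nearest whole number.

−tan φ tan δ = −(0.5073)(-0.1998) = 0.1014; H_s = arccos(0.1014) = 84.18°. In radians, H_s = 1.4692.
H_s sin φ sin δ = 1.4692 × 0.4524 × -0.1959 = -0.1302.
cos φ cos δ sin H_s = 0.8918 × 0.9806 × 0.9948 = 0.8700.
Q̄ = (1360/π) × (-0.1302 + 0.8700) = 432.90 × 0.7398 = 320.26 W/m².

320 W/m²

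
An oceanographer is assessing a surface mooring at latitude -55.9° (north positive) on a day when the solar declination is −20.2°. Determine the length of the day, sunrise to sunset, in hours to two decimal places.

cos H_s = −tan(-55.9°) · tan(-20.2°) = -0.5434, so H_s = arccos(-0.5434) = 122.92°.
Day length = 2 H_s / 15° h⁻¹ = 245.84° / 15 = 16.389 h.

16.39 hours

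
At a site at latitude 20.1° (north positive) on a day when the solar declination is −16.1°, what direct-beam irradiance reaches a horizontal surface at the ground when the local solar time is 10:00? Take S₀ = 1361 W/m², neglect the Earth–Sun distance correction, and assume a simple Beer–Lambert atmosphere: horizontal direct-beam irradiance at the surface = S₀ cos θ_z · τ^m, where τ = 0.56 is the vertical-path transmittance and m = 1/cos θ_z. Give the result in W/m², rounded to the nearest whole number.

Hour angle H = 15° × (10 − 12) = -30.00°.
With φ = 20.1°, δ = -16.1°, H = -30.00°: sin φ sin δ = -0.0953, cos φ cos δ cos H = 0.7814, so cos θ_z = 0.6861.
Air mass m = 1/cos θ_z = 1/0.6861 = 1.458; τ^m = 0.56^1.458 = 0.4294.
Surface direct beam = 1361 × 0.6861 × 0.4294 = 400.97 W/m².

401 W/m²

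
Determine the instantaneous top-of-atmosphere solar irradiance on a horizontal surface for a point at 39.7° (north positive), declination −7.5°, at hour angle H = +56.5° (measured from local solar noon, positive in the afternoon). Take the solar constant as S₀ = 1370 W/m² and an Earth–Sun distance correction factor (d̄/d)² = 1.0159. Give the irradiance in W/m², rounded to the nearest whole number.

cos θ_z = sin(39.7°) sin(-7.5°) + cos(39.7°) cos(-7.5°) cos(56.50°) = -0.0834 + 0.4210 = 0.3376.
Top-of-atmosphere irradiance = S₀ (d̄/d)² cos θ_z = 1370 × 1.0159 × 0.3376 = 469.87 W/m².

470 W/m²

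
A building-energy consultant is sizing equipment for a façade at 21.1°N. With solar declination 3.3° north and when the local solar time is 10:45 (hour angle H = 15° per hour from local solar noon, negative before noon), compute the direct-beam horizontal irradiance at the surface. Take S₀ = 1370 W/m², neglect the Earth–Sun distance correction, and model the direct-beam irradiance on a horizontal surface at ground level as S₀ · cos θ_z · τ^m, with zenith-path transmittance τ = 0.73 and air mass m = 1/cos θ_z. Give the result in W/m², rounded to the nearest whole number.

873 W/m²

Hour angle H = 15° × (10.75 − 12) = -18.75°.
With φ = 21.1°, δ = 3.3°, H = -18.75°: sin φ sin δ = 0.0207, cos φ cos δ cos H = 0.8820, so cos θ_z = 0.9027.
Air mass m = 1/cos θ_z = 1/0.9027 = 1.108; τ^m = 0.73^1.108 = 0.7056.
Surface direct beam = 1370 × 0.9027 × 0.7056 = 872.61 W/m².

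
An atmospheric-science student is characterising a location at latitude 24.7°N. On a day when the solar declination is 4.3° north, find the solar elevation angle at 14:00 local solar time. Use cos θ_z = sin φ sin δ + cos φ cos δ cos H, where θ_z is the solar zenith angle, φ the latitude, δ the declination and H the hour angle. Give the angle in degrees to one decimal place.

54.7°

Hour angle H = 15° × (14 − 12) = 30.00°.
cos θ_z = sin φ sin δ + cos φ cos δ cos H = (0.4179)(0.0750) + (0.9085)(0.9972)(0.8660) = 0.8159.
θ_z = arccos(0.8159) = 35.32°, so the elevation is 90° − 35.32° = 54.68°.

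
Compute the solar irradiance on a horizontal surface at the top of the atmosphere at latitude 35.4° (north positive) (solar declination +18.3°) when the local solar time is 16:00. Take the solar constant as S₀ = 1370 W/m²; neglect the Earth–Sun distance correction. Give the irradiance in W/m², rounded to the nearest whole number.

779 W/m²

Hour angle H = 15° × (16 − 12) = 60.00°.
cos θ_z = sin φ sin δ + cos φ cos δ cos H = (0.5793)(0.3140) + (0.8151)(0.9494)(0.5000) = 0.5688.
Top-of-atmosphere irradiance = S₀ cos θ_z = 1370 × 0.5688 = 779.26 W/m².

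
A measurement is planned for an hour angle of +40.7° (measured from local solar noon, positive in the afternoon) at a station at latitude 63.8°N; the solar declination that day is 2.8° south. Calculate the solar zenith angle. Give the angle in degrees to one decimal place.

73.1°

cos θ_z = sin(63.8°) sin(-2.8°) + cos(63.8°) cos(-2.8°) cos(40.70°) = -0.0438 + 0.3343 = 0.2905.
θ_z = arccos(0.2905) = 73.11°.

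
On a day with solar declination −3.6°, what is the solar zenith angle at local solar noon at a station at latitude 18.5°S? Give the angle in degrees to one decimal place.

At local solar noon the hour angle is zero, so the zenith angle is |φ − δ| = |-18.5° − (-3.6°)| = 14.9°.

14.9°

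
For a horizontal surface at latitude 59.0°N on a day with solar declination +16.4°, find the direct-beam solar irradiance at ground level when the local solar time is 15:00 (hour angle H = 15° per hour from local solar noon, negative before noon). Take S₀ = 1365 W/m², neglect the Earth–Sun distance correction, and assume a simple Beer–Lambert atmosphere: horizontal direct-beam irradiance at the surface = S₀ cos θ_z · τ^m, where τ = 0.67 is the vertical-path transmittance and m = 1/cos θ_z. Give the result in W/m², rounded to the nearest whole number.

410 W/m²

Hour angle H = 15° × (15 − 12) = 45.00°.
With φ = 59.0°, δ = 16.4°, H = 45.00°: sin φ sin δ = 0.2420, cos φ cos δ cos H = 0.3494, so cos θ_z = 0.5914.
Air mass m = 1/cos θ_z = 1/0.5914 = 1.691; τ^m = 0.67^1.691 = 0.5080.
Surface direct beam = 1365 × 0.5914 × 0.5080 = 410.09 W/m².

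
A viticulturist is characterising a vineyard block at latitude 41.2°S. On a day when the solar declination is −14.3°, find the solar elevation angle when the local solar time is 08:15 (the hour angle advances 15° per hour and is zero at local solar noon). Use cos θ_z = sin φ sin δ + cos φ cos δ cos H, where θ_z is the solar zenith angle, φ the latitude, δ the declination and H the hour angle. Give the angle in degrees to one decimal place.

34.6°

Hour angle H = 15° × (8.25 − 12) = -56.25°.
cos θ_z = sin(-41.2°) sin(-14.3°) + cos(-41.2°) cos(-14.3°) cos(-56.25°) = 0.1627 + 0.4051 = 0.5678.
θ_z = arccos(0.5678) = 55.40°, so the elevation is 90° − 55.40° = 34.60°.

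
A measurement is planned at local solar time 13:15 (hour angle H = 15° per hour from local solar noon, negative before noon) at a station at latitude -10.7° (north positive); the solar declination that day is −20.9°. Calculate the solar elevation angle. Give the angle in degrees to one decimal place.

69.3°

Hour angle H = 15° × (13.25 − 12) = 18.75°.
With φ = -10.7°, δ = -20.9°, H = 18.75°: sin φ sin δ = 0.0662, cos φ cos δ cos H = 0.8692, so cos θ_z = 0.9354.
θ_z = arccos(0.9354) = 20.71°, so the elevation is 90° − 20.71° = 69.29°.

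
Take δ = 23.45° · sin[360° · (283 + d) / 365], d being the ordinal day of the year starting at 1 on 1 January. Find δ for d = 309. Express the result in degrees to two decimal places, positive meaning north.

-16.26°

360 × (283 + 309) / 365 = 583.890°; sin(583.890°) = -0.6933.
δ = 23.45 × -0.6933 = -16.258° ≈ -16.26°.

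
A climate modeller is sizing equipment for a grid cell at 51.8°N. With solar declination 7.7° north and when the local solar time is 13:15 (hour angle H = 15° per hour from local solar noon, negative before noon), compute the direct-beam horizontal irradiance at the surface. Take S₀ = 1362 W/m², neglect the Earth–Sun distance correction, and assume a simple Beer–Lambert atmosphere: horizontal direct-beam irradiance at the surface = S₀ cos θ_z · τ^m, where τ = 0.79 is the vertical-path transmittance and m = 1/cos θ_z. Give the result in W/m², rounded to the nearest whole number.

Hour angle H = 15° × (13.25 − 12) = 18.75°.
With φ = 51.8°, δ = 7.7°, H = 18.75°: sin φ sin δ = 0.1053, cos φ cos δ cos H = 0.5803, so cos θ_z = 0.6856.
Air mass m = 1/cos θ_z = 1/0.6856 = 1.459; τ^m = 0.79^1.459 = 0.7090.
Surface direct beam = 1362 × 0.6856 × 0.7090 = 662.06 W/m².

662 W/m²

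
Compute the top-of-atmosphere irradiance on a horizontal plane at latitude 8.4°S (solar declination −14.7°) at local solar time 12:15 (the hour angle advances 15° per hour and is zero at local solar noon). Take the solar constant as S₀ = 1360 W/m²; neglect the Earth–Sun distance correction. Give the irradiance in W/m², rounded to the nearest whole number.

Hour angle H = 15° × (12.25 − 12) = 3.75°.
cos θ_z = sin φ sin δ + cos φ cos δ cos H = (-0.1461)(-0.2538) + (0.9893)(0.9673)(0.9979) = 0.9920.
Top-of-atmosphere irradiance = S₀ cos θ_z = 1360 × 0.9920 = 1349.12 W/m².

1349 W/m²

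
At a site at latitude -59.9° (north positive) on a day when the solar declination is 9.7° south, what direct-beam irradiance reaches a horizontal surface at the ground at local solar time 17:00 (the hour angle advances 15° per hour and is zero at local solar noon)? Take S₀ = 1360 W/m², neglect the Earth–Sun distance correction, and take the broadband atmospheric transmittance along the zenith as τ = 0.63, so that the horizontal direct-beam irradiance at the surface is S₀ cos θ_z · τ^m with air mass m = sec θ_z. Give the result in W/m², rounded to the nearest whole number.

Hour angle H = 15° × (17 − 12) = 75.00°.
cos θ_z = sin φ sin δ + cos φ cos δ cos H = (-0.8652)(-0.1685) + (0.5015)(0.9857)(0.2588) = 0.2737.
Air mass m = 1/cos θ_z = 1/0.2737 = 3.654; τ^m = 0.63^3.654 = 0.1848.
Surface direct beam = 1360 × 0.2737 × 0.1848 = 68.79 W/m².

69 W/m²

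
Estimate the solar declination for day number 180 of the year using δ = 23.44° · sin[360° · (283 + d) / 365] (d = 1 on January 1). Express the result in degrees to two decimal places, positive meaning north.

360 × (283 + 180) / 365 = 456.658°; sin(456.658°) = 0.9933.
δ = 23.44 × 0.9933 = 23.283° ≈ +23.28°.

+23.28°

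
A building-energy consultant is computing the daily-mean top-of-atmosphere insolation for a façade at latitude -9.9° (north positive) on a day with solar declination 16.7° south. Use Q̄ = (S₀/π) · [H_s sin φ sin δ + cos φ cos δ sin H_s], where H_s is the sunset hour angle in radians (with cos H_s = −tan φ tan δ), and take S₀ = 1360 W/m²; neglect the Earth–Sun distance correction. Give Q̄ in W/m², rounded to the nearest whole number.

443 W/m²

cos H_s = −tan(-9.9°) · tan(-16.7°) = -0.0524, so H_s = arccos(-0.0524) = 93.00°. In radians, H_s = 1.6232.
H_s sin φ sin δ = 1.6232 × -0.1719 × -0.2874 = 0.0802.
cos φ cos δ sin H_s = 0.9851 × 0.9578 × 0.9986 = 0.9422.
Q̄ = (1360/π) × (0.0802 + 0.9422) = 432.90 × 1.0224 = 442.60 W/m².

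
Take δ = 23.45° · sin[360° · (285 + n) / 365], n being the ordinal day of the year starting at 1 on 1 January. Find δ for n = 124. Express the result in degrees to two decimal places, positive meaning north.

360 × (285 + 124) / 365 = 403.397°; sin(403.397°) = 0.6870.
δ = 23.45 × 0.6870 = 16.110° ≈ +16.11°.

+16.11°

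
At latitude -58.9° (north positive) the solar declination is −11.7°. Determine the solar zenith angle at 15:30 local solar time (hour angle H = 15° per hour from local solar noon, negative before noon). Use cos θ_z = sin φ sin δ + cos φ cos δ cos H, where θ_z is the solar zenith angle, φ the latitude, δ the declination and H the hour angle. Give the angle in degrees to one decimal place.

61.2°

Hour angle H = 15° × (15.5 − 12) = 52.50°.
With φ = -58.9°, δ = -11.7°, H = 52.50°: sin φ sin δ = 0.1736, cos φ cos δ cos H = 0.3079, so cos θ_z = 0.4815.
θ_z = arccos(0.4815) = 61.22°.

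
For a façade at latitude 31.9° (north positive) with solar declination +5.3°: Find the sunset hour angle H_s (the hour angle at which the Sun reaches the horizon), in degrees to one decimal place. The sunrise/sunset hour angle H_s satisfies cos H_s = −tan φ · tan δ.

cos H_s = −tan(31.9°) · tan(5.3°) = -0.0577, so H_s = arccos(-0.0577) = 93.31°.

93.3°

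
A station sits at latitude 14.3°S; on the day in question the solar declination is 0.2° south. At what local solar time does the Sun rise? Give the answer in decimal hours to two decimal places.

The sunset hour angle satisfies cos H_s = −tan φ tan δ = -0.0009, giving H_s = 90.05°.
Sunrise is at 12 − H_s/15 = 12 − 6.003 = 5.997 h local solar time.

6.00 h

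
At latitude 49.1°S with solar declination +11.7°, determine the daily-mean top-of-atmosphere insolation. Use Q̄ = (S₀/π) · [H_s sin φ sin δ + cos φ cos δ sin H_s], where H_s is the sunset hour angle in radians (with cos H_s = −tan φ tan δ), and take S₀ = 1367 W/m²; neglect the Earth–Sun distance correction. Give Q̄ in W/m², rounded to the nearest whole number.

182 W/m²

−tan φ tan δ = −(-1.1544)(0.2071) = 0.2391; H_s = arccos(0.2391) = 76.17°. In radians, H_s = 1.3294.
H_s sin φ sin δ = 1.3294 × -0.7559 × 0.2028 = -0.2038.
cos φ cos δ sin H_s = 0.6547 × 0.9792 × 0.9710 = 0.6225.
Q̄ = (1367/π) × (-0.2038 + 0.6225) = 435.13 × 0.4187 = 182.19 W/m².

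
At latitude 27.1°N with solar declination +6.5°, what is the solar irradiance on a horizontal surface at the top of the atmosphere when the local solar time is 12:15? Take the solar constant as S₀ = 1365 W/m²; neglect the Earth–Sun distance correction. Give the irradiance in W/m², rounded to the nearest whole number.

1275 W/m²

Hour angle H = 15° × (12.25 − 12) = 3.75°.
cos θ_z = sin φ sin δ + cos φ cos δ cos H = (0.4555)(0.1132) + (0.8902)(0.9936)(0.9979) = 0.9342.
Top-of-atmosphere irradiance = S₀ cos θ_z = 1365 × 0.9342 = 1275.18 W/m².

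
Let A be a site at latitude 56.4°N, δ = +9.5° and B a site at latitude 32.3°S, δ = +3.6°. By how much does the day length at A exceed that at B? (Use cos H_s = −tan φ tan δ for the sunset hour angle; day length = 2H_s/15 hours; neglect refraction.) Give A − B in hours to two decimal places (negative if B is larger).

A: H_s = arccos(−tan 56.4° · tan 9.5°) = 104.59°, so 2H_s/15 = 13.9453 h.
B: H_s = arccos(−tan -32.3° · tan 3.6°) = 87.72°, so 2H_s/15 = 11.6960 h.
A − B = 13.9453 − 11.6960 = 2.2493 h.

+2.25 h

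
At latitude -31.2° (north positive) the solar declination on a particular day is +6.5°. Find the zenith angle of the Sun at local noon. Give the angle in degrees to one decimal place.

37.7°

At local solar noon the hour angle is zero, so the zenith angle is |φ − δ| = |-31.2° − (6.5°)| = 37.7°.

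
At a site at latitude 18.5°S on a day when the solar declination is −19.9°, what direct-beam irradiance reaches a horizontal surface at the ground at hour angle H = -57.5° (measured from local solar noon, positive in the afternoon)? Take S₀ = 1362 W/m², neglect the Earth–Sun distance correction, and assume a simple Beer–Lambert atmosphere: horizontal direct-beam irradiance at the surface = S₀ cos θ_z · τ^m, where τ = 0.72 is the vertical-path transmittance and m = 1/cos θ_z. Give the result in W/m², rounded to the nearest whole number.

457 W/m²

With φ = -18.5°, δ = -19.9°, H = -57.50°: sin φ sin δ = 0.1080, cos φ cos δ cos H = 0.4791, so cos θ_z = 0.5871.
Air mass m = 1/cos θ_z = 1/0.5871 = 1.703; τ^m = 0.72^1.703 = 0.5715.
Surface direct beam = 1362 × 0.5871 × 0.5715 = 456.99 W/m².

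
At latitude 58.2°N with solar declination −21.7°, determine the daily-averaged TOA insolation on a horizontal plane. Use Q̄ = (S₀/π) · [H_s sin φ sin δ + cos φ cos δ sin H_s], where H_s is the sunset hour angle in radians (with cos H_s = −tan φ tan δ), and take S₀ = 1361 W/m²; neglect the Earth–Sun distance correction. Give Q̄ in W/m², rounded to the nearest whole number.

44 W/m²

The sunset hour angle satisfies cos H_s = −tan φ tan δ = 0.6418, giving H_s = 50.07°. In radians, H_s = 0.8739.
H_s sin φ sin δ = 0.8739 × 0.8499 × -0.3697 = -0.2746.
cos φ cos δ sin H_s = 0.5270 × 0.9291 × 0.7668 = 0.3755.
Q̄ = (1361/π) × (-0.2746 + 0.3755) = 433.22 × 0.1009 = 43.71 W/m².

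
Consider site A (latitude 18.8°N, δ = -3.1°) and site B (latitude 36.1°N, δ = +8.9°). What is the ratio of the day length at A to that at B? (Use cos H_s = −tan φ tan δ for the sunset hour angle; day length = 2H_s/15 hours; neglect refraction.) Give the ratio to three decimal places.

0.921

A: H_s = arccos(−tan 18.8° · tan -3.1°) = 88.94°, so 2H_s/15 = 11.8587 h.
B: H_s = arccos(−tan 36.1° · tan 8.9°) = 96.56°, so 2H_s/15 = 12.8747 h.
Ratio A/B = 11.8587 / 12.8747 = 0.9211.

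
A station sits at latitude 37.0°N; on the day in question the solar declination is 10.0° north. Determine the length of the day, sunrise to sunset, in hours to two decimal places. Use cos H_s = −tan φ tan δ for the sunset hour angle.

13.02 hours

The sunset hour angle satisfies cos H_s = −tan φ tan δ = -0.1329, giving H_s = 97.64°.
Day length = 2 H_s / 15° h⁻¹ = 195.28° / 15 = 13.019 h.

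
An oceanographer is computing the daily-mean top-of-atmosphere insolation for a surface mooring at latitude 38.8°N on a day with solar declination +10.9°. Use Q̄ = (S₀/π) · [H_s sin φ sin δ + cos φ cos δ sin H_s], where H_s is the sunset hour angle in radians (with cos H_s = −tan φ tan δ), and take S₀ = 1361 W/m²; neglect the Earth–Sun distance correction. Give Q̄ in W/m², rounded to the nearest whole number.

cos H_s = −tan(38.8°) · tan(10.9°) = -0.1548, so H_s = arccos(-0.1548) = 98.91°. In radians, H_s = 1.7263.
H_s sin φ sin δ = 1.7263 × 0.6266 × 0.1891 = 0.2045.
cos φ cos δ sin H_s = 0.7793 × 0.9820 × 0.9879 = 0.7560.
Q̄ = (1361/π) × (0.2045 + 0.7560) = 433.22 × 0.9605 = 416.11 W/m².

416 W/m²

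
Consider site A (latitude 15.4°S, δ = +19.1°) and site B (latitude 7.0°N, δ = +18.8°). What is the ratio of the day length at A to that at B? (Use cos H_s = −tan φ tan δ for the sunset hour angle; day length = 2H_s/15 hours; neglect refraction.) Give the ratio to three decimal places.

A: H_s = arccos(−tan -15.4° · tan 19.1°) = 84.53°, so 2H_s/15 = 11.2707 h.
B: H_s = arccos(−tan 7.0° · tan 18.8°) = 92.40°, so 2H_s/15 = 12.3200 h.
Ratio A/B = 11.2707 / 12.3200 = 0.9148.

0.915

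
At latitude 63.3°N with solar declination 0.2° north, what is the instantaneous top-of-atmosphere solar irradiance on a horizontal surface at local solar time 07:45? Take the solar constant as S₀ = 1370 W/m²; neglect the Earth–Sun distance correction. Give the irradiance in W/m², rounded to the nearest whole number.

Hour angle H = 15° × (7.75 − 12) = -63.75°.
cos θ_z = sin φ sin δ + cos φ cos δ cos H = (0.8934)(0.0035) + (0.4493)(1.0000)(0.4423) = 0.2019.
Top-of-atmosphere irradiance = S₀ cos θ_z = 1370 × 0.2019 = 276.60 W/m².

277 W/m²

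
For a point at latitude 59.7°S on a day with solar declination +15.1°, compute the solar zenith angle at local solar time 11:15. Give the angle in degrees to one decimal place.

Hour angle H = 15° × (11.25 − 12) = -11.25°.
With φ = -59.7°, δ = 15.1°, H = -11.25°: sin φ sin δ = -0.2249, cos φ cos δ cos H = 0.4777, so cos θ_z = 0.2528.
θ_z = arccos(0.2528) = 75.36°.

75.4°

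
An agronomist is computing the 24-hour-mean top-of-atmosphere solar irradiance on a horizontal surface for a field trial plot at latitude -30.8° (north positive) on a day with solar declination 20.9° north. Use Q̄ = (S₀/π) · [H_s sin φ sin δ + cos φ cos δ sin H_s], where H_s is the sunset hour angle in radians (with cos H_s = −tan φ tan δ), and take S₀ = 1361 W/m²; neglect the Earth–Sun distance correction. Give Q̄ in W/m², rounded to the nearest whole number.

232 W/m²

The sunset hour angle satisfies cos H_s = −tan φ tan δ = 0.2276, giving H_s = 76.84°. In radians, H_s = 1.3411.
H_s sin φ sin δ = 1.3411 × -0.5120 × 0.3567 = -0.2449.
cos φ cos δ sin H_s = 0.8590 × 0.9342 × 0.9737 = 0.7814.
Q̄ = (1361/π) × (-0.2449 + 0.7814) = 433.22 × 0.5365 = 232.42 W/m².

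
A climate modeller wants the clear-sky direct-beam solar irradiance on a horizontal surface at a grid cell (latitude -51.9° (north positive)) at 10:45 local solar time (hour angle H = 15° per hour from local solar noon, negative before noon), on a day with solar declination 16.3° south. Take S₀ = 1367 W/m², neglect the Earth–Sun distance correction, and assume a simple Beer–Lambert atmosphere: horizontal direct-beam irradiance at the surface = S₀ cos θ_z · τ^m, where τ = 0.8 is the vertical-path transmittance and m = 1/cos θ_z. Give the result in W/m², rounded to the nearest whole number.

803 W/m²

Hour angle H = 15° × (10.75 − 12) = -18.75°.
cos θ_z = sin φ sin δ + cos φ cos δ cos H = (-0.7869)(-0.2807) + (0.6170)(0.9598)(0.9469) = 0.7816.
Air mass m = 1/cos θ_z = 1/0.7816 = 1.279; τ^m = 0.8^1.279 = 0.7517.
Surface direct beam = 1367 × 0.7816 × 0.7517 = 803.15 W/m².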